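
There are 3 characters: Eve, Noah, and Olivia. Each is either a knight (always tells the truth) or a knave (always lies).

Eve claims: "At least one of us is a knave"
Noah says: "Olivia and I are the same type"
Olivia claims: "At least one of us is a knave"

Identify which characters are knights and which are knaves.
Eve is a knight.
Noah is a knave.
Olivia is a knight.

Verification:
- Eve (knight) says "At least one of us is a knave" - this is TRUE because Noah is a knave.
- Noah (knave) says "Olivia and I are the same type" - this is FALSE (a lie) because Noah is a knave and Olivia is a knight.
- Olivia (knight) says "At least one of us is a knave" - this is TRUE because Noah is a knave.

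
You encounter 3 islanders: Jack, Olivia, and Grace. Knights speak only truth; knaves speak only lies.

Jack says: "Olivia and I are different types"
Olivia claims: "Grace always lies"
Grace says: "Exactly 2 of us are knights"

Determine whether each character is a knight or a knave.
Jack is a knight.
Olivia is a knave.
Grace is a knight.

Verification:
- Jack (knight) says "Olivia and I are different types" - this is TRUE because Jack is a knight and Olivia is a knave.
- Olivia (knave) says "Grace always lies" - this is FALSE (a lie) because Grace is a knight.
- Grace (knight) says "Exactly 2 of us are knights" - this is TRUE because there are 2 knights.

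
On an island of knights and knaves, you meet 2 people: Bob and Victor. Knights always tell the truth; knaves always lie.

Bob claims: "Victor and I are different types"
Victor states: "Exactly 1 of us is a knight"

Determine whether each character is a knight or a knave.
Bob is a knave.
Victor is a knave.

Verification:
- Bob (knave) says "Victor and I are different types" - this is FALSE (a lie) because Bob is a knave and Victor is a knave.
- Victor (knave) says "Exactly 1 of us is a knight" - this is FALSE (a lie) because there are 0 knights.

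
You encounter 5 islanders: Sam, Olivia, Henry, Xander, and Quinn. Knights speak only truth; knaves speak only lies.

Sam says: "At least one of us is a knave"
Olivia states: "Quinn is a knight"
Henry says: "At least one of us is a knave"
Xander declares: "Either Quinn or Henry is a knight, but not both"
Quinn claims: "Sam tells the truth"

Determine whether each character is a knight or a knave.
Sam is a knight.
Olivia is a knight.
Henry is a knight.
Xander is a knave.
Quinn is a knight.

Verification:
- Sam (knight) says "At least one of us is a knave" - this is TRUE because Xander is a knave.
- Olivia (knight) says "Quinn is a knight" - this is TRUE because Quinn is a knight.
- Henry (knight) says "At least one of us is a knave" - this is TRUE because Xander is a knave.
- Xander (knave) says "Either Quinn or Henry is a knight, but not both" - this is FALSE (a lie) because Quinn is a knight and Henry is a knight.
- Quinn (knight) says "Sam tells the truth" - this is TRUE because Sam is a knight.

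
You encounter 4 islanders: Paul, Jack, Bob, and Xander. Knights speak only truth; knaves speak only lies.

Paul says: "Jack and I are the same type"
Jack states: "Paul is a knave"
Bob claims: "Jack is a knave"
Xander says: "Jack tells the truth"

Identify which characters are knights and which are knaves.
Paul is a knave.
Jack is a knight.
Bob is a knave.
Xander is a knight.

Verification:
- Paul (knave) says "Jack and I are the same type" - this is FALSE (a lie) because Paul is a knave and Jack is a knight.
- Jack (knight) says "Paul is a knave" - this is TRUE because Paul is a knave.
- Bob (knave) says "Jack is a knave" - this is FALSE (a lie) because Jack is a knight.
- Xander (knight) says "Jack tells the truth" - this is TRUE because Jack is a knight.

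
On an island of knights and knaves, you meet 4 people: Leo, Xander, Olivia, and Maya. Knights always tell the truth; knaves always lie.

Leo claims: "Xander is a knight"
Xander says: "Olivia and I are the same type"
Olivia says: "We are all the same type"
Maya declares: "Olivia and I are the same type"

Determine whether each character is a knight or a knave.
Leo is a knight.
Xander is a knight.
Olivia is a knight.
Maya is a knight.

Verification:
- Leo (knight) says "Xander is a knight" - this is TRUE because Xander is a knight.
- Xander (knight) says "Olivia and I are the same type" - this is TRUE because Xander is a knight and Olivia is a knight.
- Olivia (knight) says "We are all the same type" - this is TRUE because Leo, Xander, Olivia, and Maya are knights.
- Maya (knight) says "Olivia and I are the same type" - this is TRUE because Maya is a knight and Olivia is a knight.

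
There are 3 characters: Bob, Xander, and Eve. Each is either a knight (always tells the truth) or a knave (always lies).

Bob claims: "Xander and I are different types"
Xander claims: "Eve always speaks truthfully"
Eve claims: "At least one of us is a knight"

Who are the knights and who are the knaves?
Bob is a knave.
Xander is a knave.
Eve is a knave.

Verification:
- Bob (knave) says "Xander and I are different types" - this is FALSE (a lie) because Bob is a knave and Xander is a knave.
- Xander (knave) says "Eve always speaks truthfully" - this is FALSE (a lie) because Eve is a knave.
- Eve (knave) says "At least one of us is a knight" - this is FALSE (a lie) because no one is a knight.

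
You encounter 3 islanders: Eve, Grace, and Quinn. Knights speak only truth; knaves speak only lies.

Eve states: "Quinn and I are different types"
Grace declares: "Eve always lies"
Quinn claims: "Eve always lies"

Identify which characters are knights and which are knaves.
Eve is a knight.
Grace is a knave.
Quinn is a knave.

Verification:
- Eve (knight) says "Quinn and I are different types" - this is TRUE because Eve is a knight and Quinn is a knave.
- Grace (knave) says "Eve always lies" - this is FALSE (a lie) because Eve is a knight.
- Quinn (knave) says "Eve always lies" - this is FALSE (a lie) because Eve is a knight.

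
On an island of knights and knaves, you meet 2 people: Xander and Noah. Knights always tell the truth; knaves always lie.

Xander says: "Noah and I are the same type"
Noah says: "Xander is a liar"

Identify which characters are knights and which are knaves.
Xander is a knave.
Noah is a knight.

Verification:
- Xander (knave) says "Noah and I are the same type" - this is FALSE (a lie) because Xander is a knave and Noah is a knight.
- Noah (knight) says "Xander is a liar" - this is TRUE because Xander is a knave.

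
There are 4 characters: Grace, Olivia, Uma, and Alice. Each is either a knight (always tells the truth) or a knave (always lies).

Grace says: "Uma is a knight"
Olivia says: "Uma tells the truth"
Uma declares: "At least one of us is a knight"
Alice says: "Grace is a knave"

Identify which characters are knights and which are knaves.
Grace is a knight.
Olivia is a knight.
Uma is a knight.
Alice is a knave.

Verification:
- Grace (knight) says "Uma is a knight" - this is TRUE because Uma is a knight.
- Olivia (knight) says "Uma tells the truth" - this is TRUE because Uma is a knight.
- Uma (knight) says "At least one of us is a knight" - this is TRUE because Grace, Olivia, and Uma are knights.
- Alice (knave) says "Grace is a knave" - this is FALSE (a lie) because Grace is a knight.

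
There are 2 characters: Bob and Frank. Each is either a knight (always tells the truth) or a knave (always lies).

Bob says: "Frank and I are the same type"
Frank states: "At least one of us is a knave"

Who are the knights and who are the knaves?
Bob is a knave.
Frank is a knight.

Verification:
- Bob (knave) says "Frank and I are the same type" - this is FALSE (a lie) because Bob is a knave and Frank is a knight.
- Frank (knight) says "At least one of us is a knave" - this is TRUE because Bob is a knave.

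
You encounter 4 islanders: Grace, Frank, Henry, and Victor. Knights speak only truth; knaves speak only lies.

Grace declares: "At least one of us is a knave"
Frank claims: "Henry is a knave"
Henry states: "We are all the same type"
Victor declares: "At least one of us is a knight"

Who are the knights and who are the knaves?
Grace is a knight.
Frank is a knight.
Henry is a knave.
Victor is a knight.

Verification:
- Grace (knight) says "At least one of us is a knave" - this is TRUE because Henry is a knave.
- Frank (knight) says "Henry is a knave" - this is TRUE because Henry is a knave.
- Henry (knave) says "We are all the same type" - this is FALSE (a lie) because Grace, Frank, and Victor are knights and Henry is a knave.
- Victor (knight) says "At least one of us is a knight" - this is TRUE because Grace, Frank, and Victor are knights.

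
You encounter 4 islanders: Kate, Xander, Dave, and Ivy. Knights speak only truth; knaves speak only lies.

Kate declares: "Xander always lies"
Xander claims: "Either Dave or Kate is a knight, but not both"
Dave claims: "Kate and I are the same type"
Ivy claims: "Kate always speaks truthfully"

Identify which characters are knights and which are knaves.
Kate is a knight.
Xander is a knave.
Dave is a knight.
Ivy is a knight.

Verification:
- Kate (knight) says "Xander always lies" - this is TRUE because Xander is a knave.
- Xander (knave) says "Either Dave or Kate is a knight, but not both" - this is FALSE (a lie) because Dave is a knight and Kate is a knight.
- Dave (knight) says "Kate and I are the same type" - this is TRUE because Dave is a knight and Kate is a knight.
- Ivy (knight) says "Kate always speaks truthfully" - this is TRUE because Kate is a knight.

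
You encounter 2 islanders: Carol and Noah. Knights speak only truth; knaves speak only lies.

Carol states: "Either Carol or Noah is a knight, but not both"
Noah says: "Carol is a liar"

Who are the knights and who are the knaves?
Carol is a knight.
Noah is a knave.

Verification:
- Carol (knight) says "Either Carol or Noah is a knight, but not both" - this is TRUE because Carol is a knight and Noah is a knave.
- Noah (knave) says "Carol is a liar" - this is FALSE (a lie) because Carol is a knight.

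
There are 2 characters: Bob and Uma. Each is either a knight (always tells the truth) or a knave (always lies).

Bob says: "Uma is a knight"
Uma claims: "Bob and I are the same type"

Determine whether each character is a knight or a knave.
Bob is a knight.
Uma is a knight.

Verification:
- Bob (knight) says "Uma is a knight" - this is TRUE because Uma is a knight.
- Uma (knight) says "Bob and I are the same type" - this is TRUE because Uma is a knight and Bob is a knight.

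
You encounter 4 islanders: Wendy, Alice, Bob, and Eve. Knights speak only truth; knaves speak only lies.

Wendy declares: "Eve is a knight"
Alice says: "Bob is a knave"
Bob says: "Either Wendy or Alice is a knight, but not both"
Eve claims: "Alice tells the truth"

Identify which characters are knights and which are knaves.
Wendy is a knight.
Alice is a knight.
Bob is a knave.
Eve is a knight.

Verification:
- Wendy (knight) says "Eve is a knight" - this is TRUE because Eve is a knight.
- Alice (knight) says "Bob is a knave" - this is TRUE because Bob is a knave.
- Bob (knave) says "Either Wendy or Alice is a knight, but not both" - this is FALSE (a lie) because Wendy is a knight and Alice is a knight.
- Eve (knight) says "Alice tells the truth" - this is TRUE because Alice is a knight.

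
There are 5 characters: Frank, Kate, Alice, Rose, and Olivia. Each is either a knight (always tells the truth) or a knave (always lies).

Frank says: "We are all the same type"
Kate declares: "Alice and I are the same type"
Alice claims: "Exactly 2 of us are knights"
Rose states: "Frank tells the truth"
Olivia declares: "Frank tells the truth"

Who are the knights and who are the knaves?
Frank is a knave.
Kate is a knight.
Alice is a knight.
Rose is a knave.
Olivia is a knave.

Verification:
- Frank (knave) says "We are all the same type" - this is FALSE (a lie) because Kate and Alice are knights and Frank, Rose, and Olivia are knaves.
- Kate (knight) says "Alice and I are the same type" - this is TRUE because Kate is a knight and Alice is a knight.
- Alice (knight) says "Exactly 2 of us are knights" - this is TRUE because there are 2 knights.
- Rose (knave) says "Frank tells the truth" - this is FALSE (a lie) because Frank is a knave.
- Olivia (knave) says "Frank tells the truth" - this is FALSE (a lie) because Frank is a knave.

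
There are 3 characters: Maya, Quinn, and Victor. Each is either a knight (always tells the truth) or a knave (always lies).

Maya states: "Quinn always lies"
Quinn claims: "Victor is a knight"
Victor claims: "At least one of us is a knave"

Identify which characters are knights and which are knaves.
Maya is a knave.
Quinn is a knight.
Victor is a knight.

Verification:
- Maya (knave) says "Quinn always lies" - this is FALSE (a lie) because Quinn is a knight.
- Quinn (knight) says "Victor is a knight" - this is TRUE because Victor is a knight.
- Victor (knight) says "At least one of us is a knave" - this is TRUE because Maya is a knave.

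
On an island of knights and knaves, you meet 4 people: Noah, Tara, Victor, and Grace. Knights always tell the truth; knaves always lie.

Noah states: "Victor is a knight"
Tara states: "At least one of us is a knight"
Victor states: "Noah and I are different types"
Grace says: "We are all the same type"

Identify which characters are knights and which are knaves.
Noah is a knave.
Tara is a knight.
Victor is a knave.
Grace is a knave.

Verification:
- Noah (knave) says "Victor is a knight" - this is FALSE (a lie) because Victor is a knave.
- Tara (knight) says "At least one of us is a knight" - this is TRUE because Tara is a knight.
- Victor (knave) says "Noah and I are different types" - this is FALSE (a lie) because Victor is a knave and Noah is a knave.
- Grace (knave) says "We are all the same type" - this is FALSE (a lie) because Tara is a knight and Noah, Victor, and Grace are knaves.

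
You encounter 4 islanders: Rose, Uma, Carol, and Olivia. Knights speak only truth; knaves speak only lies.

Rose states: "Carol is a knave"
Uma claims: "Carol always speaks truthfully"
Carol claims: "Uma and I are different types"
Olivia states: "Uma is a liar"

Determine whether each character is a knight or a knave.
Rose is a knight.
Uma is a knave.
Carol is a knave.
Olivia is a knight.

Verification:
- Rose (knight) says "Carol is a knave" - this is TRUE because Carol is a knave.
- Uma (knave) says "Carol always speaks truthfully" - this is FALSE (a lie) because Carol is a knave.
- Carol (knave) says "Uma and I are different types" - this is FALSE (a lie) because Carol is a knave and Uma is a knave.
- Olivia (knight) says "Uma is a liar" - this is TRUE because Uma is a knave.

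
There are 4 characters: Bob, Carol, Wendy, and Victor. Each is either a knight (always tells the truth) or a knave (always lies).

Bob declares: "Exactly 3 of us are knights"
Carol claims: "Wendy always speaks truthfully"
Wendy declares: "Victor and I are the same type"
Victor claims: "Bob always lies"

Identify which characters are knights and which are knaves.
Bob is a knave.
Carol is a knave.
Wendy is a knave.
Victor is a knight.

Verification:
- Bob (knave) says "Exactly 3 of us are knights" - this is FALSE (a lie) because there are 1 knights.
- Carol (knave) says "Wendy always speaks truthfully" - this is FALSE (a lie) because Wendy is a knave.
- Wendy (knave) says "Victor and I are the same type" - this is FALSE (a lie) because Wendy is a knave and Victor is a knight.
- Victor (knight) says "Bob always lies" - this is TRUE because Bob is a knave.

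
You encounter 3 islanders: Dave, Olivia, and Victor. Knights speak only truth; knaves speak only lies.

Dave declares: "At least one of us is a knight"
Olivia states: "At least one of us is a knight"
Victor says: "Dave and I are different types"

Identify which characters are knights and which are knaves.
Dave is a knave.
Olivia is a knave.
Victor is a knave.

Verification:
- Dave (knave) says "At least one of us is a knight" - this is FALSE (a lie) because no one is a knight.
- Olivia (knave) says "At least one of us is a knight" - this is FALSE (a lie) because no one is a knight.
- Victor (knave) says "Dave and I are different types" - this is FALSE (a lie) because Victor is a knave and Dave is a knave.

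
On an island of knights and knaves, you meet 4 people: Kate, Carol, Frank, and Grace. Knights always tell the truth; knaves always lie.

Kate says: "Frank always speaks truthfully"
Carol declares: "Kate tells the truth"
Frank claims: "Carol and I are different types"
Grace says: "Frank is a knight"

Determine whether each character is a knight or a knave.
Kate is a knave.
Carol is a knave.
Frank is a knave.
Grace is a knave.

Verification:
- Kate (knave) says "Frank always speaks truthfully" - this is FALSE (a lie) because Frank is a knave.
- Carol (knave) says "Kate tells the truth" - this is FALSE (a lie) because Kate is a knave.
- Frank (knave) says "Carol and I are different types" - this is FALSE (a lie) because Frank is a knave and Carol is a knave.
- Grace (knave) says "Frank is a knight" - this is FALSE (a lie) because Frank is a knave.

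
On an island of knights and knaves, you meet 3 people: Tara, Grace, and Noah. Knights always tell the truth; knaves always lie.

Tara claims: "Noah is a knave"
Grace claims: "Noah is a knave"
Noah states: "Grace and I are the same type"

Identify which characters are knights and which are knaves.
Tara is a knight.
Grace is a knight.
Noah is a knave.

Verification:
- Tara (knight) says "Noah is a knave" - this is TRUE because Noah is a knave.
- Grace (knight) says "Noah is a knave" - this is TRUE because Noah is a knave.
- Noah (knave) says "Grace and I are the same type" - this is FALSE (a lie) because Noah is a knave and Grace is a knight.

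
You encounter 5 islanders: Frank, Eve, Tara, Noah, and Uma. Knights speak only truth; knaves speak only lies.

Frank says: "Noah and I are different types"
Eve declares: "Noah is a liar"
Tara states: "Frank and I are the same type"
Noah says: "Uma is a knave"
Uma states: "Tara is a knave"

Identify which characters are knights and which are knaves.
Frank is a knight.
Eve is a knight.
Tara is a knave.
Noah is a knave.
Uma is a knight.

Verification:
- Frank (knight) says "Noah and I are different types" - this is TRUE because Frank is a knight and Noah is a knave.
- Eve (knight) says "Noah is a liar" - this is TRUE because Noah is a knave.
- Tara (knave) says "Frank and I are the same type" - this is FALSE (a lie) because Tara is a knave and Frank is a knight.
- Noah (knave) says "Uma is a knave" - this is FALSE (a lie) because Uma is a knight.
- Uma (knight) says "Tara is a knave" - this is TRUE because Tara is a knave.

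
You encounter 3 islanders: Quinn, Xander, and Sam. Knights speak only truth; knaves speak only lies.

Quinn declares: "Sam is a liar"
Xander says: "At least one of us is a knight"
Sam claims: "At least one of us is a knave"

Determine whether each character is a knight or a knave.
Quinn is a knave.
Xander is a knight.
Sam is a knight.

Verification:
- Quinn (knave) says "Sam is a liar" - this is FALSE (a lie) because Sam is a knight.
- Xander (knight) says "At least one of us is a knight" - this is TRUE because Xander and Sam are knights.
- Sam (knight) says "At least one of us is a knave" - this is TRUE because Quinn is a knave.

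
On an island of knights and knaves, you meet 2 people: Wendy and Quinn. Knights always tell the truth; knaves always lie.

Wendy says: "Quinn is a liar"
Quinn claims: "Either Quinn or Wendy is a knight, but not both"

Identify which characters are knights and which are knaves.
Wendy is a knave.
Quinn is a knight.

Verification:
- Wendy (knave) says "Quinn is a liar" - this is FALSE (a lie) because Quinn is a knight.
- Quinn (knight) says "Either Quinn or Wendy is a knight, but not both" - this is TRUE because Quinn is a knight and Wendy is a knave.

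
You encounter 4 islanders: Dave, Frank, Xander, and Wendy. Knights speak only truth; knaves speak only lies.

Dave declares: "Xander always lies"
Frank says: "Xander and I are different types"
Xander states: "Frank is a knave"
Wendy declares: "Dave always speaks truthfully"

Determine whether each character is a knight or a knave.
Dave is a knight.
Frank is a knight.
Xander is a knave.
Wendy is a knight.

Verification:
- Dave (knight) says "Xander always lies" - this is TRUE because Xander is a knave.
- Frank (knight) says "Xander and I are different types" - this is TRUE because Frank is a knight and Xander is a knave.
- Xander (knave) says "Frank is a knave" - this is FALSE (a lie) because Frank is a knight.
- Wendy (knight) says "Dave always speaks truthfully" - this is TRUE because Dave is a knight.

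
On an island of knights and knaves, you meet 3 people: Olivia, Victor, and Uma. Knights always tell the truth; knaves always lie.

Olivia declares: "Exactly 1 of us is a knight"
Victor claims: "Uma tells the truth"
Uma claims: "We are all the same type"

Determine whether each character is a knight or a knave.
Olivia is a knight.
Victor is a knave.
Uma is a knave.

Verification:
- Olivia (knight) says "Exactly 1 of us is a knight" - this is TRUE because there are 1 knights.
- Victor (knave) says "Uma tells the truth" - this is FALSE (a lie) because Uma is a knave.
- Uma (knave) says "We are all the same type" - this is FALSE (a lie) because Olivia is a knight and Victor and Uma are knaves.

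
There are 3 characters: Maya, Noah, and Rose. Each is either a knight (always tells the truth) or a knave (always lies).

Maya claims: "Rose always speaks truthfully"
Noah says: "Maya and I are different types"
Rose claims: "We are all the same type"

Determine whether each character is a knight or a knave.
Maya is a knave.
Noah is a knight.
Rose is a knave.

Verification:
- Maya (knave) says "Rose always speaks truthfully" - this is FALSE (a lie) because Rose is a knave.
- Noah (knight) says "Maya and I are different types" - this is TRUE because Noah is a knight and Maya is a knave.
- Rose (knave) says "We are all the same type" - this is FALSE (a lie) because Noah is a knight and Maya and Rose are knaves.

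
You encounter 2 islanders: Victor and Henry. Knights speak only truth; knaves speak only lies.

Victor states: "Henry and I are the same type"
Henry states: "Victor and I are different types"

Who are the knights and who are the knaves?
Victor is a knave.
Henry is a knight.

Verification:
- Victor (knave) says "Henry and I are the same type" - this is FALSE (a lie) because Victor is a knave and Henry is a knight.
- Henry (knight) says "Victor and I are different types" - this is TRUE because Henry is a knight and Victor is a knave.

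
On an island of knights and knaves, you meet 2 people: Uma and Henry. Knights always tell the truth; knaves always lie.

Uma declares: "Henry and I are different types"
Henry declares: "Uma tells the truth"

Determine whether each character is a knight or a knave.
Uma is a knave.
Henry is a knave.

Verification:
- Uma (knave) says "Henry and I are different types" - this is FALSE (a lie) because Uma is a knave and Henry is a knave.
- Henry (knave) says "Uma tells the truth" - this is FALSE (a lie) because Uma is a knave.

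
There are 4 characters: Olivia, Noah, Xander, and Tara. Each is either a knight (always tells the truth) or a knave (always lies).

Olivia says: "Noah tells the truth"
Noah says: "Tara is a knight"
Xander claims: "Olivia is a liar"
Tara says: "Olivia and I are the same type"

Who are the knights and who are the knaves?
Olivia is a knight.
Noah is a knight.
Xander is a knave.
Tara is a knight.

Verification:
- Olivia (knight) says "Noah tells the truth" - this is TRUE because Noah is a knight.
- Noah (knight) says "Tara is a knight" - this is TRUE because Tara is a knight.
- Xander (knave) says "Olivia is a liar" - this is FALSE (a lie) because Olivia is a knight.
- Tara (knight) says "Olivia and I are the same type" - this is TRUE because Tara is a knight and Olivia is a knight.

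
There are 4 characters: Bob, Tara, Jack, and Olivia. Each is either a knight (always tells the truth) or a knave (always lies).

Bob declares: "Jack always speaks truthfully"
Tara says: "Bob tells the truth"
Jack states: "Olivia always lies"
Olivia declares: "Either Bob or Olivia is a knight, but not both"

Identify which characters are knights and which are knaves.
Bob is a knave.
Tara is a knave.
Jack is a knave.
Olivia is a knight.

Verification:
- Bob (knave) says "Jack always speaks truthfully" - this is FALSE (a lie) because Jack is a knave.
- Tara (knave) says "Bob tells the truth" - this is FALSE (a lie) because Bob is a knave.
- Jack (knave) says "Olivia always lies" - this is FALSE (a lie) because Olivia is a knight.
- Olivia (knight) says "Either Bob or Olivia is a knight, but not both" - this is TRUE because Bob is a knave and Olivia is a knight.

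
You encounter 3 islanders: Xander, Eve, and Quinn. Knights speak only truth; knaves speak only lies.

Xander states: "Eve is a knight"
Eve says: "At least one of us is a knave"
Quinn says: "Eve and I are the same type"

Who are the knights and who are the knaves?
Xander is a knight.
Eve is a knight.
Quinn is a knave.

Verification:
- Xander (knight) says "Eve is a knight" - this is TRUE because Eve is a knight.
- Eve (knight) says "At least one of us is a knave" - this is TRUE because Quinn is a knave.
- Quinn (knave) says "Eve and I are the same type" - this is FALSE (a lie) because Quinn is a knave and Eve is a knight.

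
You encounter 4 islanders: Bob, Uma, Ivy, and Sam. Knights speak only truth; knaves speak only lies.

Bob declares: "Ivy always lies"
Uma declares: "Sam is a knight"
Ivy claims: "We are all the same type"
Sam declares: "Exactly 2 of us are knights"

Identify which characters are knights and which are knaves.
Bob is a knight.
Uma is a knave.
Ivy is a knave.
Sam is a knave.

Verification:
- Bob (knight) says "Ivy always lies" - this is TRUE because Ivy is a knave.
- Uma (knave) says "Sam is a knight" - this is FALSE (a lie) because Sam is a knave.
- Ivy (knave) says "We are all the same type" - this is FALSE (a lie) because Bob is a knight and Uma, Ivy, and Sam are knaves.
- Sam (knave) says "Exactly 2 of us are knights" - this is FALSE (a lie) because there are 1 knights.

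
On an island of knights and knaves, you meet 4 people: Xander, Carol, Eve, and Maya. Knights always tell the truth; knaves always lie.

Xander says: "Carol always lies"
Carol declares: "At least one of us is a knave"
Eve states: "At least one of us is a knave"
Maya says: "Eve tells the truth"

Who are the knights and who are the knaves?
Xander is a knave.
Carol is a knight.
Eve is a knight.
Maya is a knight.

Verification:
- Xander (knave) says "Carol always lies" - this is FALSE (a lie) because Carol is a knight.
- Carol (knight) says "At least one of us is a knave" - this is TRUE because Xander is a knave.
- Eve (knight) says "At least one of us is a knave" - this is TRUE because Xander is a knave.
- Maya (knight) says "Eve tells the truth" - this is TRUE because Eve is a knight.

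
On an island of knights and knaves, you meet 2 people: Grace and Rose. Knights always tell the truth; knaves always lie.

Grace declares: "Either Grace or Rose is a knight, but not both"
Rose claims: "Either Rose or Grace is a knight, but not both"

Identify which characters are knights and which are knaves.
Grace is a knave.
Rose is a knave.

Verification:
- Grace (knave) says "Either Grace or Rose is a knight, but not both" - this is FALSE (a lie) because Grace is a knave and Rose is a knave.
- Rose (knave) says "Either Rose or Grace is a knight, but not both" - this is FALSE (a lie) because Rose is a knave and Grace is a knave.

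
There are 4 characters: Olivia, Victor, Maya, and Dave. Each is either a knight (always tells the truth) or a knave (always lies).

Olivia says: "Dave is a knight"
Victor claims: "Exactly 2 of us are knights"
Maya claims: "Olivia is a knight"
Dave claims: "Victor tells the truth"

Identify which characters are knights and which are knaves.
Olivia is a knave.
Victor is a knave.
Maya is a knave.
Dave is a knave.

Verification:
- Olivia (knave) says "Dave is a knight" - this is FALSE (a lie) because Dave is a knave.
- Victor (knave) says "Exactly 2 of us are knights" - this is FALSE (a lie) because there are 0 knights.
- Maya (knave) says "Olivia is a knight" - this is FALSE (a lie) because Olivia is a knave.
- Dave (knave) says "Victor tells the truth" - this is FALSE (a lie) because Victor is a knave.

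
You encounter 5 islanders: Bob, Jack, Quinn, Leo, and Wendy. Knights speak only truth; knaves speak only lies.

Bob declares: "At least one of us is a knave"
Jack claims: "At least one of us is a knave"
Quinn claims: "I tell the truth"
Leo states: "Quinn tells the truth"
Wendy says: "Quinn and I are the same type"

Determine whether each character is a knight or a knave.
Bob is a knight.
Jack is a knight.
Quinn is a knight.
Leo is a knight.
Wendy is a knave.

Verification:
- Bob (knight) says "At least one of us is a knave" - this is TRUE because Wendy is a knave.
- Jack (knight) says "At least one of us is a knave" - this is TRUE because Wendy is a knave.
- Quinn (knight) says "I tell the truth" - this is TRUE because Quinn is a knight.
- Leo (knight) says "Quinn tells the truth" - this is TRUE because Quinn is a knight.
- Wendy (knave) says "Quinn and I are the same type" - this is FALSE (a lie) because Wendy is a knave and Quinn is a knight.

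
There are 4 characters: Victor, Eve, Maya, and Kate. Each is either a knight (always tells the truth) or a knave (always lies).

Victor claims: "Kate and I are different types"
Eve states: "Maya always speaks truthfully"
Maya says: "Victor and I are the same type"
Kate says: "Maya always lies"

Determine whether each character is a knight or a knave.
Victor is a knight.
Eve is a knight.
Maya is a knight.
Kate is a knave.

Verification:
- Victor (knight) says "Kate and I are different types" - this is TRUE because Victor is a knight and Kate is a knave.
- Eve (knight) says "Maya always speaks truthfully" - this is TRUE because Maya is a knight.
- Maya (knight) says "Victor and I are the same type" - this is TRUE because Maya is a knight and Victor is a knight.
- Kate (knave) says "Maya always lies" - this is FALSE (a lie) because Maya is a knight.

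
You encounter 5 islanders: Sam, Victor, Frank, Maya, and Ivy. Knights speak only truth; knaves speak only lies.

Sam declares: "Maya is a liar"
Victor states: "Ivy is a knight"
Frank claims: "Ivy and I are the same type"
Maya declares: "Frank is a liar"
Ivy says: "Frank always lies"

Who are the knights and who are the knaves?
Sam is a knave.
Victor is a knight.
Frank is a knave.
Maya is a knight.
Ivy is a knight.

Verification:
- Sam (knave) says "Maya is a liar" - this is FALSE (a lie) because Maya is a knight.
- Victor (knight) says "Ivy is a knight" - this is TRUE because Ivy is a knight.
- Frank (knave) says "Ivy and I are the same type" - this is FALSE (a lie) because Frank is a knave and Ivy is a knight.
- Maya (knight) says "Frank is a liar" - this is TRUE because Frank is a knave.
- Ivy (knight) says "Frank always lies" - this is TRUE because Frank is a knave.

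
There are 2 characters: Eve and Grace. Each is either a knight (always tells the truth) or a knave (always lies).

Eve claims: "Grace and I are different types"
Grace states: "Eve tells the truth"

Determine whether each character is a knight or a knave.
Eve is a knave.
Grace is a knave.

Verification:
- Eve (knave) says "Grace and I are different types" - this is FALSE (a lie) because Eve is a knave and Grace is a knave.
- Grace (knave) says "Eve tells the truth" - this is FALSE (a lie) because Eve is a knave.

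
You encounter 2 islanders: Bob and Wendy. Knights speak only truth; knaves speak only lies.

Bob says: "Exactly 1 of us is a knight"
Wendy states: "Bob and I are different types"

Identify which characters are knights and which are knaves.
Bob is a knave.
Wendy is a knave.

Verification:
- Bob (knave) says "Exactly 1 of us is a knight" - this is FALSE (a lie) because there are 0 knights.
- Wendy (knave) says "Bob and I are different types" - this is FALSE (a lie) because Wendy is a knave and Bob is a knave.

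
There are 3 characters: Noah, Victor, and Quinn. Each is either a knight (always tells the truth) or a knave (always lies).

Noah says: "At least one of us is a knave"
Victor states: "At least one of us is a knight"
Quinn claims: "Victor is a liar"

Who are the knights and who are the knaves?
Noah is a knight.
Victor is a knight.
Quinn is a knave.

Verification:
- Noah (knight) says "At least one of us is a knave" - this is TRUE because Quinn is a knave.
- Victor (knight) says "At least one of us is a knight" - this is TRUE because Noah and Victor are knights.
- Quinn (knave) says "Victor is a liar" - this is FALSE (a lie) because Victor is a knight.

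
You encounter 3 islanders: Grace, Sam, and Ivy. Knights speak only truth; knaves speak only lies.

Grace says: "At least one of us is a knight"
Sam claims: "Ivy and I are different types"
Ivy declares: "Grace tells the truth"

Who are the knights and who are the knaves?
Grace is a knave.
Sam is a knave.
Ivy is a knave.

Verification:
- Grace (knave) says "At least one of us is a knight" - this is FALSE (a lie) because no one is a knight.
- Sam (knave) says "Ivy and I are different types" - this is FALSE (a lie) because Sam is a knave and Ivy is a knave.
- Ivy (knave) says "Grace tells the truth" - this is FALSE (a lie) because Grace is a knave.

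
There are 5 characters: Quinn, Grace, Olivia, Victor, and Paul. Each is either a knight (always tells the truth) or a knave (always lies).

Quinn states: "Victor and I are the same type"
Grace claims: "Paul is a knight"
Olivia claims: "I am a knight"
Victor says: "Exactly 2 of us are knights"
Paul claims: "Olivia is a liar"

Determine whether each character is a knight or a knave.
Quinn is a knave.
Grace is a knave.
Olivia is a knight.
Victor is a knight.
Paul is a knave.

Verification:
- Quinn (knave) says "Victor and I are the same type" - this is FALSE (a lie) because Quinn is a knave and Victor is a knight.
- Grace (knave) says "Paul is a knight" - this is FALSE (a lie) because Paul is a knave.
- Olivia (knight) says "I am a knight" - this is TRUE because Olivia is a knight.
- Victor (knight) says "Exactly 2 of us are knights" - this is TRUE because there are 2 knights.
- Paul (knave) says "Olivia is a liar" - this is FALSE (a lie) because Olivia is a knight.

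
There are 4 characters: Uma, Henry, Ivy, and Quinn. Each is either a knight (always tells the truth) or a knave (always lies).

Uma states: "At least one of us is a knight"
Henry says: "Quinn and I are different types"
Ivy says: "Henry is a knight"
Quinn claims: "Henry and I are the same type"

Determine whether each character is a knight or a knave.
Uma is a knight.
Henry is a knight.
Ivy is a knight.
Quinn is a knave.

Verification:
- Uma (knight) says "At least one of us is a knight" - this is TRUE because Uma, Henry, and Ivy are knights.
- Henry (knight) says "Quinn and I are different types" - this is TRUE because Henry is a knight and Quinn is a knave.
- Ivy (knight) says "Henry is a knight" - this is TRUE because Henry is a knight.
- Quinn (knave) says "Henry and I are the same type" - this is FALSE (a lie) because Quinn is a knave and Henry is a knight.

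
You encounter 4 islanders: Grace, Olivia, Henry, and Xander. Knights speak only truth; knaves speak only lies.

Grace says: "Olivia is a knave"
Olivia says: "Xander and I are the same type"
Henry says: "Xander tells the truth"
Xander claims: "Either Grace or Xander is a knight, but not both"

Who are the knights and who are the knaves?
Grace is a knave.
Olivia is a knight.
Henry is a knight.
Xander is a knight.

Verification:
- Grace (knave) says "Olivia is a knave" - this is FALSE (a lie) because Olivia is a knight.
- Olivia (knight) says "Xander and I are the same type" - this is TRUE because Olivia is a knight and Xander is a knight.
- Henry (knight) says "Xander tells the truth" - this is TRUE because Xander is a knight.
- Xander (knight) says "Either Grace or Xander is a knight, but not both" - this is TRUE because Grace is a knave and Xander is a knight.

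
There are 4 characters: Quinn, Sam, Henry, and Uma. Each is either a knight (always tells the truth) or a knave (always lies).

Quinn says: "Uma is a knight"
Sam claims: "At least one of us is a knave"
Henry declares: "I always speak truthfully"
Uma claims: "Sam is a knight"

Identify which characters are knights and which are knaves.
Quinn is a knight.
Sam is a knight.
Henry is a knave.
Uma is a knight.

Verification:
- Quinn (knight) says "Uma is a knight" - this is TRUE because Uma is a knight.
- Sam (knight) says "At least one of us is a knave" - this is TRUE because Henry is a knave.
- Henry (knave) says "I always speak truthfully" - this is FALSE (a lie) because Henry is a knave.
- Uma (knight) says "Sam is a knight" - this is TRUE because Sam is a knight.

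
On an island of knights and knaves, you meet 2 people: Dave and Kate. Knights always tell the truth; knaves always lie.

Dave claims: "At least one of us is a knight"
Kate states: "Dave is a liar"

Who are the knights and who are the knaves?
Dave is a knight.
Kate is a knave.

Verification:
- Dave (knight) says "At least one of us is a knight" - this is TRUE because Dave is a knight.
- Kate (knave) says "Dave is a liar" - this is FALSE (a lie) because Dave is a knight.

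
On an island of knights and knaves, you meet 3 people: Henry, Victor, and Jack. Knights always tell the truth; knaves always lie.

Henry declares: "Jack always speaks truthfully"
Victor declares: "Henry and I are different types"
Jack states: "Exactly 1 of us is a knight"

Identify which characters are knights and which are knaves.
Henry is a knave.
Victor is a knave.
Jack is a knave.

Verification:
- Henry (knave) says "Jack always speaks truthfully" - this is FALSE (a lie) because Jack is a knave.
- Victor (knave) says "Henry and I are different types" - this is FALSE (a lie) because Victor is a knave and Henry is a knave.
- Jack (knave) says "Exactly 1 of us is a knight" - this is FALSE (a lie) because there are 0 knights.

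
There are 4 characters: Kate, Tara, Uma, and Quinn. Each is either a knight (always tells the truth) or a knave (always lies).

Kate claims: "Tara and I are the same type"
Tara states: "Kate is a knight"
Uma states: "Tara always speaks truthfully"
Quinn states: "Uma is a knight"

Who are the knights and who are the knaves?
Kate is a knight.
Tara is a knight.
Uma is a knight.
Quinn is a knight.

Verification:
- Kate (knight) says "Tara and I are the same type" - this is TRUE because Kate is a knight and Tara is a knight.
- Tara (knight) says "Kate is a knight" - this is TRUE because Kate is a knight.
- Uma (knight) says "Tara always speaks truthfully" - this is TRUE because Tara is a knight.
- Quinn (knight) says "Uma is a knight" - this is TRUE because Uma is a knight.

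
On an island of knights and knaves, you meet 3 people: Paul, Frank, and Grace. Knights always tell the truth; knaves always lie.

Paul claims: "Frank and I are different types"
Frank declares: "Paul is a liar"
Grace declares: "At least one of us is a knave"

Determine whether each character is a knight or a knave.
Paul is a knight.
Frank is a knave.
Grace is a knight.

Verification:
- Paul (knight) says "Frank and I are different types" - this is TRUE because Paul is a knight and Frank is a knave.
- Frank (knave) says "Paul is a liar" - this is FALSE (a lie) because Paul is a knight.
- Grace (knight) says "At least one of us is a knave" - this is TRUE because Frank is a knave.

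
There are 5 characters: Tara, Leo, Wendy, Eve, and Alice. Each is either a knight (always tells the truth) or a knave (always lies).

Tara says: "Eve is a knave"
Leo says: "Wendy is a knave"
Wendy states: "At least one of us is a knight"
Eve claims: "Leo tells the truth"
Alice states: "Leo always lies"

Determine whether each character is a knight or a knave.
Tara is a knight.
Leo is a knave.
Wendy is a knight.
Eve is a knave.
Alice is a knight.

Verification:
- Tara (knight) says "Eve is a knave" - this is TRUE because Eve is a knave.
- Leo (knave) says "Wendy is a knave" - this is FALSE (a lie) because Wendy is a knight.
- Wendy (knight) says "At least one of us is a knight" - this is TRUE because Tara, Wendy, and Alice are knights.
- Eve (knave) says "Leo tells the truth" - this is FALSE (a lie) because Leo is a knave.
- Alice (knight) says "Leo always lies" - this is TRUE because Leo is a knave.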